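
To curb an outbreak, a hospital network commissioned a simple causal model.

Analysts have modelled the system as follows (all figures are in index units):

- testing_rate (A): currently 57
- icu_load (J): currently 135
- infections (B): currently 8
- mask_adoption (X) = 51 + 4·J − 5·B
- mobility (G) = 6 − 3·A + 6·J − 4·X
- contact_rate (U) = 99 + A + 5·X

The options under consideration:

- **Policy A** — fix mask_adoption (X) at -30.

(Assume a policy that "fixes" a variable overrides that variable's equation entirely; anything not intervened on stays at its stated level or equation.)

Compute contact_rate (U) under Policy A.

6

Policy A (X := -30):
  A = 57
  J = 135
  B = 8
  X = -30
  U = 99 + 57 + 5·(-30) = 6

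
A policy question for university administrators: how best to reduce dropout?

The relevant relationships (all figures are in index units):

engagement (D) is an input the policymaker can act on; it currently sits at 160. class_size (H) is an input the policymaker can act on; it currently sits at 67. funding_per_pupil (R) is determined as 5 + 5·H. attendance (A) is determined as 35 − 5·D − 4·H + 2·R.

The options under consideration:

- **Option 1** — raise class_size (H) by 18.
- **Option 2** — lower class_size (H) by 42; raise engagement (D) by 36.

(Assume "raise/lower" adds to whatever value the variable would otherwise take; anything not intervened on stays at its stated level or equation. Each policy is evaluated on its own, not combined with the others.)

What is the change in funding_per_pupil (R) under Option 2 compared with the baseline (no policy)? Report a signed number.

-210

Baseline:
  H = 67
  R = 5 + 5·67 = 340
Option 2 (H − 42, D + 36):
  H = 67 − 42 = 25
  R = 5 + 5·25 = 130
Change in R: 130 − 340 = -210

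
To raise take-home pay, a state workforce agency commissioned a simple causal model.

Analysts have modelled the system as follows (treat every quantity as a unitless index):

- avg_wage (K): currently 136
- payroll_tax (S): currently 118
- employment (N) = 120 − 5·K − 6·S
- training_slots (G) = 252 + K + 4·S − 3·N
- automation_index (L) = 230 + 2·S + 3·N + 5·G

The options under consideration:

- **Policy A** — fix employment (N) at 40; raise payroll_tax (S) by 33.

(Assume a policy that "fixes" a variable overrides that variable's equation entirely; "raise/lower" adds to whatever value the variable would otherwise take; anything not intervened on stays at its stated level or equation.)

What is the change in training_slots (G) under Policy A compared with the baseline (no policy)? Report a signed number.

Baseline:
  K = 136
  S = 118
  N = 120 − 5·136 − 6·118 = -1268
  G = 252 + 136 + 4·118 − 3·(-1268) = 4664
Policy A (N := 40, S + 33):
  K = 136
  S = 118 + 33 = 151
  N = 40
  G = 252 + 136 + 4·151 − 3·40 = 872
Change in G: 872 − 4664 = -3792

-3792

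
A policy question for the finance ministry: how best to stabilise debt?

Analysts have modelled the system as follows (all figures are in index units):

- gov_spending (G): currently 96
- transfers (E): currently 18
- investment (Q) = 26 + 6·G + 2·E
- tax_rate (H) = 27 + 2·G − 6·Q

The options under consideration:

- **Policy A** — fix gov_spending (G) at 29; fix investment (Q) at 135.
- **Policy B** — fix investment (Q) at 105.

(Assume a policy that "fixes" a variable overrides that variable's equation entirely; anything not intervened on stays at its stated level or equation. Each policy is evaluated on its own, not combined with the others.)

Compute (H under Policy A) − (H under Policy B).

Policy A (G := 29, Q := 135):
  G = 29
  E = 18
  Q = 135
  H = 27 + 2·29 − 6·135 = -725
Policy B (Q := 105):
  G = 96
  E = 18
  Q = 105
  H = 27 + 2·96 − 6·105 = -411
H: -725 − (-411) = -314

-314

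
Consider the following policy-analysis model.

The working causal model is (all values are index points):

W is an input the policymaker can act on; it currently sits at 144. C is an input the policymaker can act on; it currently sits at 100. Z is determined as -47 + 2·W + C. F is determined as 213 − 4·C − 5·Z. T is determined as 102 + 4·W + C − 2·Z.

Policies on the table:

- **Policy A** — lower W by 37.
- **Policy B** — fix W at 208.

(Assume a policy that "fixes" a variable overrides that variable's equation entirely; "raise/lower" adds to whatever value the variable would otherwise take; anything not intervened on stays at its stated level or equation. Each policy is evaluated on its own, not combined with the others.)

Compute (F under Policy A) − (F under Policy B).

Policy A (W − 37):
  W = 144 − 37 = 107
  C = 100
  Z = -47 + 2·107 + 100 = 267
  F = 213 − 4·100 − 5·267 = -1522
Policy B (W := 208):
  W = 208
  C = 100
  Z = -47 + 2·208 + 100 = 469
  F = 213 − 4·100 − 5·469 = -2532
F: -1522 − (-2532) = 1010

1010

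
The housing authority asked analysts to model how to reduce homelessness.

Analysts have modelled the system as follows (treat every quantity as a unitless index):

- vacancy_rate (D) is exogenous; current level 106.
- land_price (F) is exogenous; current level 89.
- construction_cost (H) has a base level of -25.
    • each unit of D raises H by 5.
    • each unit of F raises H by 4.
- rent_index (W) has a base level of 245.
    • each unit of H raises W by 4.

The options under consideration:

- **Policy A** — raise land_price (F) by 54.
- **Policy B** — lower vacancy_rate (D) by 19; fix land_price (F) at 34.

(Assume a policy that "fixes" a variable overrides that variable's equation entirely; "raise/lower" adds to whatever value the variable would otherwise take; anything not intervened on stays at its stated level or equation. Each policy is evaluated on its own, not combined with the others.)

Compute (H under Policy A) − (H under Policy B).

Policy A (F + 54):
  D = 106
  F = 89 + 54 = 143
  H = -25 + 5·106 + 4·143 = 1077
Policy B (D − 19, F := 34):
  D = 106 − 19 = 87
  F = 34
  H = -25 + 5·87 + 4·34 = 546
H: 1077 − 546 = 531

531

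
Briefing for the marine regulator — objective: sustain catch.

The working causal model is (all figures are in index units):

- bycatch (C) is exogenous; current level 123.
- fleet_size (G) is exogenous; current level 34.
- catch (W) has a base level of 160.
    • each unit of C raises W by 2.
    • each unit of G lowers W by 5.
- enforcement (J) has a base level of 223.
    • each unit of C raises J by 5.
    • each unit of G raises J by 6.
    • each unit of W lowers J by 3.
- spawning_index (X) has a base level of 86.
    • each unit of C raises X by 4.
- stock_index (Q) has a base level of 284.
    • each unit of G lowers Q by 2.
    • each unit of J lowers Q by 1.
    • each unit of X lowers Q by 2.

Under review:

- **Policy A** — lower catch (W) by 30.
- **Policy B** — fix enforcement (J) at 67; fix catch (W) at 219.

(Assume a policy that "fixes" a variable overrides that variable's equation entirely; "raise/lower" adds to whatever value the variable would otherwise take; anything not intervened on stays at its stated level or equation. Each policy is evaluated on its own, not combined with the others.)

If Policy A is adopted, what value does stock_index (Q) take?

-1364

Policy A (W − 30):
  C = 123
  G = 34
  W = 160 + 2·123 − 5·34 (−30 from intervention) = 206
  J = 223 + 5·123 + 6·34 − 3·206 = 424
  X = 86 + 4·123 = 578
  Q = 284 − 2·34 − 424 − 2·578 = -1364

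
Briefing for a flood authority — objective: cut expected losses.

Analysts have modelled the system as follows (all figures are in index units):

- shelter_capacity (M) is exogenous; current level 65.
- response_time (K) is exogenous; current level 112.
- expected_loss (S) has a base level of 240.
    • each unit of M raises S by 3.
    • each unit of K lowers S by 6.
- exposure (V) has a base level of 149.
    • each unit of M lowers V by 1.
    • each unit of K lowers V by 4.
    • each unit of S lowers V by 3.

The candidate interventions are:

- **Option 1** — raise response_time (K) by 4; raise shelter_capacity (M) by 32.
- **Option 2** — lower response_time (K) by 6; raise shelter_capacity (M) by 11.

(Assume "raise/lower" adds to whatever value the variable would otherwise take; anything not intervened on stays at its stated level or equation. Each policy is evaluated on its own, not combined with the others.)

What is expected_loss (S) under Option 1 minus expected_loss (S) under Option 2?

Option 1 (K + 4, M + 32):
  M = 65 + 32 = 97
  K = 112 + 4 = 116
  S = 240 + 3·97 − 6·116 = -165
Option 2 (K − 6, M + 11):
  M = 65 + 11 = 76
  K = 112 − 6 = 106
  S = 240 + 3·76 − 6·106 = -168
S: -165 − (-168) = 3

3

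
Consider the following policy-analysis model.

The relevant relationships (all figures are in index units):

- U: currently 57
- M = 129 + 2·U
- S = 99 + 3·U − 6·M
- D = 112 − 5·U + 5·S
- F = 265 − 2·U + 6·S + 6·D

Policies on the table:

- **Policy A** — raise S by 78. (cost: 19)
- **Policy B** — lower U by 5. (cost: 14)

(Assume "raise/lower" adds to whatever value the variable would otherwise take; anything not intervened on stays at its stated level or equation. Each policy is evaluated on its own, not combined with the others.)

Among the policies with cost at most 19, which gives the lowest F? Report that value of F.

Policy A (S + 78):
  U = 57
  M = 129 + 2·57 = 243
  S = 99 + 3·57 − 6·243 (+78 from intervention) = -1110
  D = 112 − 5·57 + 5·(-1110) = -5723
  F = 265 − 2·57 + 6·(-1110) + 6·(-5723) = -40847
Policy B (U − 5):
  U = 57 − 5 = 52
  M = 129 + 2·52 = 233
  S = 99 + 3·52 − 6·233 = -1143
  D = 112 − 5·52 + 5·(-1143) = -5863
  F = 265 − 2·52 + 6·(-1143) + 6·(-5863) = -41875
Comparing — Policy A: F=-40847, Policy B: F=-41875. Lowest is -41875 (Policy B).

-41875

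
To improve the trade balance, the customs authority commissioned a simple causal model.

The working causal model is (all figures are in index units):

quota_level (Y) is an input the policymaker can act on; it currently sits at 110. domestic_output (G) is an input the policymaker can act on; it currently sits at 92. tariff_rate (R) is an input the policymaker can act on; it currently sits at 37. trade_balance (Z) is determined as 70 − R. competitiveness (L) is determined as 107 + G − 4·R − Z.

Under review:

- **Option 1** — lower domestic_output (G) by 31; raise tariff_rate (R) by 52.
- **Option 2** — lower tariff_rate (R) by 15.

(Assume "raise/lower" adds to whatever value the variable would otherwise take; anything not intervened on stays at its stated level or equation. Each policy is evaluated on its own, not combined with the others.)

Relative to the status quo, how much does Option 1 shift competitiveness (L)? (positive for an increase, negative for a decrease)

-187

Baseline:
  G = 92
  R = 37
  Z = 70 − 37 = 33
  L = 107 + 92 − 4·37 − 33 = 18
Option 1 (G − 31, R + 52):
  G = 92 − 31 = 61
  R = 37 + 52 = 89
  Z = 70 − 89 = -19
  L = 107 + 61 − 4·89 − (-19) = -169
Change in L: -169 − 18 = -187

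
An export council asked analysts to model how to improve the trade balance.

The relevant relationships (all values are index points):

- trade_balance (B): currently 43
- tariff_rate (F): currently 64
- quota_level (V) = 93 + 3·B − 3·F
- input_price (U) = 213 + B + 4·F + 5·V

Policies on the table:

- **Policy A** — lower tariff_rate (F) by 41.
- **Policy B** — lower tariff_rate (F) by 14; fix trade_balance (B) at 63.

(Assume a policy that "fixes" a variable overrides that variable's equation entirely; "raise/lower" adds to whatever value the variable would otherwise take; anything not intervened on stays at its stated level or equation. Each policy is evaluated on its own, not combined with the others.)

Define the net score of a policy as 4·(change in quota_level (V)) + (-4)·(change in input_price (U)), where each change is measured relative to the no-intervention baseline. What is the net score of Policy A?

Baseline:
  B = 43
  F = 64
  V = 93 + 3·43 − 3·64 = 30
  U = 213 + 43 + 4·64 + 5·30 = 662
Policy A (F − 41):
  B = 43
  F = 64 − 41 = 23
  V = 93 + 3·43 − 3·23 = 153
  U = 213 + 43 + 4·23 + 5·153 = 1113
ΔV = 153 − 30 = 123; ΔU = 1113 − 662 = 451
Score = 4·123 + (-4)·451 = -1312

-1312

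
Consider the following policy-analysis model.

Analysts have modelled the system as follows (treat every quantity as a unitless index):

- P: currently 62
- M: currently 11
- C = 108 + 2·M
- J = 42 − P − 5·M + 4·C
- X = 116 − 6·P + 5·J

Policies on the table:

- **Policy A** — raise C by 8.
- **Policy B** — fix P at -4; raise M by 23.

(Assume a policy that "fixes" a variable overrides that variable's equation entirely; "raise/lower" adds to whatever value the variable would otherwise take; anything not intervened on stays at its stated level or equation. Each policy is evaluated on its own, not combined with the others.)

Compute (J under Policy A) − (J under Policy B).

Policy A (C + 8):
  P = 62
  M = 11
  C = 108 + 2·11 (+8 from intervention) = 138
  J = 42 − 62 − 5·11 + 4·138 = 477
Policy B (P := -4, M + 23):
  P = -4
  M = 11 + 23 = 34
  C = 108 + 2·34 = 176
  J = 42 − (-4) − 5·34 + 4·176 = 580
J: 477 − 580 = -103

-103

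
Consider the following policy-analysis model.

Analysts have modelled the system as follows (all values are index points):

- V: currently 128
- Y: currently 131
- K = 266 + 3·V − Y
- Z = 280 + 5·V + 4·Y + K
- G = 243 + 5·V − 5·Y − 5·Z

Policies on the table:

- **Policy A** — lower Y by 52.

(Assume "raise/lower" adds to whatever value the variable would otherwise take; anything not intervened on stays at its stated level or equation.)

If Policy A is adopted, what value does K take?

571

Policy A (Y − 52):
  V = 128
  Y = 131 − 52 = 79
  K = 266 + 3·128 − 79 = 571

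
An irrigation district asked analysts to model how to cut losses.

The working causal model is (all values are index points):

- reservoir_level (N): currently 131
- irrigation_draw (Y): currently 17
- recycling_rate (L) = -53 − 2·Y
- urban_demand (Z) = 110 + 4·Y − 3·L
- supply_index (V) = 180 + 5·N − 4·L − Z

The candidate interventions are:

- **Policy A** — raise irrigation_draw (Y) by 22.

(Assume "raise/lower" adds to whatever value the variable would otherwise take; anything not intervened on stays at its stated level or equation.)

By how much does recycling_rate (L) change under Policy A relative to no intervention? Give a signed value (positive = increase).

Baseline:
  Y = 17
  L = -53 − 2·17 = -87
Policy A (Y + 22):
  Y = 17 + 22 = 39
  L = -53 − 2·39 = -131
Change in L: -131 − (-87) = -44

-44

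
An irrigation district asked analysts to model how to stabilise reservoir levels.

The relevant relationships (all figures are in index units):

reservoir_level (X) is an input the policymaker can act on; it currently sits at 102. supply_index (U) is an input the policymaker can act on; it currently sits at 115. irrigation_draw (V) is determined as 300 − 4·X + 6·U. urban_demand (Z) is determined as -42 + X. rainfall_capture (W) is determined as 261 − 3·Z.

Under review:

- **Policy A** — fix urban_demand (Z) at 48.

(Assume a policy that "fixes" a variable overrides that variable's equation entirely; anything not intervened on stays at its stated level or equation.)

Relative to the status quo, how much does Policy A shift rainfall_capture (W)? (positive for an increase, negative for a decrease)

Baseline:
  X = 102
  Z = -42 + 102 = 60
  W = 261 − 3·60 = 81
Policy A (Z := 48):
  X = 102
  Z = 48
  W = 261 − 3·48 = 117
Change in W: 117 − 81 = 36

36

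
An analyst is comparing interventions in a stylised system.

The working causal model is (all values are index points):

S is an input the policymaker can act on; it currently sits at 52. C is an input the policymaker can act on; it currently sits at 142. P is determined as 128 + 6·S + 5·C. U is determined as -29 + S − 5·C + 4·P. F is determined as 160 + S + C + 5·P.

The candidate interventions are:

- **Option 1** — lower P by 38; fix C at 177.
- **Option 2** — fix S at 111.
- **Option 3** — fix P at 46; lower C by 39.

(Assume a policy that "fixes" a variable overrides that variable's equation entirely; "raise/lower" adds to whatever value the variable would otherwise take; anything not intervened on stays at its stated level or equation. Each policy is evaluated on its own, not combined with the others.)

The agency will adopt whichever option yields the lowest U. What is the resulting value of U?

-308

Option 1 (P − 38, C := 177):
  S = 52
  C = 177
  P = 128 + 6·52 + 5·177 (−38 from intervention) = 1287
  U = -29 + 52 − 5·177 + 4·1287 = 4286
Option 2 (S := 111):
  S = 111
  C = 142
  P = 128 + 6·111 + 5·142 = 1504
  U = -29 + 111 − 5·142 + 4·1504 = 5388
Option 3 (P := 46, C − 39):
  S = 52
  C = 142 − 39 = 103
  P = 46
  U = -29 + 52 − 5·103 + 4·46 = -308
Comparing — Option 1: U=4286, Option 2: U=5388, Option 3: U=-308. Lowest is -308 (Option 3).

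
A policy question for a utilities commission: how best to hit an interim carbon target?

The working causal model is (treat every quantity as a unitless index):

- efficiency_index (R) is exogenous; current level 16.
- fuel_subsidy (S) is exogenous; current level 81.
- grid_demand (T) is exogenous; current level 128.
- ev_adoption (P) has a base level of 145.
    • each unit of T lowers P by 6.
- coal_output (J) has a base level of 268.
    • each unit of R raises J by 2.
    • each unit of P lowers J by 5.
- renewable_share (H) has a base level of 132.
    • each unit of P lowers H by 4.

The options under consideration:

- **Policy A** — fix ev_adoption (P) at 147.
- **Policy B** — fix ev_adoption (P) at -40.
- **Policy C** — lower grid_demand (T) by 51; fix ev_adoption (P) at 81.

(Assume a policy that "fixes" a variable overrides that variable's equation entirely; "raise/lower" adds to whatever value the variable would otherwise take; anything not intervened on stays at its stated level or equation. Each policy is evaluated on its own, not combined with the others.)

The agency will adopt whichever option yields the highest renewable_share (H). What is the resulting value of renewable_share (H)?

Policy A (P := 147):
  T = 128
  P = 147
  H = 132 − 4·147 = -456
Policy B (P := -40):
  T = 128
  P = -40
  H = 132 − 4·(-40) = 292
Policy C (T − 51, P := 81):
  T = 128 − 51 = 77
  P = 81
  H = 132 − 4·81 = -192
Comparing — Policy A: H=-456, Policy B: H=292, Policy C: H=-192. Highest is 292 (Policy B).

292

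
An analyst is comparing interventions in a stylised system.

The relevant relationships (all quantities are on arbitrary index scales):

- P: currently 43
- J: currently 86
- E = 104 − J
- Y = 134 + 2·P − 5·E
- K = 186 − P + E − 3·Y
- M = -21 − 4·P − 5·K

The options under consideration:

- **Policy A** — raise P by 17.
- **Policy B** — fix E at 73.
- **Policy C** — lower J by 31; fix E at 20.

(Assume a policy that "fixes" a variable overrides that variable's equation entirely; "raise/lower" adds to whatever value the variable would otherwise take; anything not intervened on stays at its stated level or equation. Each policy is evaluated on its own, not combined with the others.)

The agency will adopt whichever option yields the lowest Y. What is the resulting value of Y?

Policy A (P + 17):
  P = 43 + 17 = 60
  J = 86
  E = 104 − 86 = 18
  Y = 134 + 2·60 − 5·18 = 164
Policy B (E := 73):
  P = 43
  J = 86
  E = 73
  Y = 134 + 2·43 − 5·73 = -145
Policy C (J − 31, E := 20):
  P = 43
  J = 86 − 31 = 55
  E = 20
  Y = 134 + 2·43 − 5·20 = 120
Comparing — Policy A: Y=164, Policy B: Y=-145, Policy C: Y=120. Lowest is -145 (Policy B).

-145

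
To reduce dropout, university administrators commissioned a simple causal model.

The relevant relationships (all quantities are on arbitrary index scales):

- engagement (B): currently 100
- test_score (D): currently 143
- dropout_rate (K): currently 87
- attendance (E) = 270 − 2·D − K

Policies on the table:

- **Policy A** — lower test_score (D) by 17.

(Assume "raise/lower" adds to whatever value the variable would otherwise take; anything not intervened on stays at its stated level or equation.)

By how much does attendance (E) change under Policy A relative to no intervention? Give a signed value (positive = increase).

34

Baseline:
  D = 143
  K = 87
  E = 270 − 2·143 − 87 = -103
Policy A (D − 17):
  D = 143 − 17 = 126
  K = 87
  E = 270 − 2·126 − 87 = -69
Change in E: -69 − (-103) = 34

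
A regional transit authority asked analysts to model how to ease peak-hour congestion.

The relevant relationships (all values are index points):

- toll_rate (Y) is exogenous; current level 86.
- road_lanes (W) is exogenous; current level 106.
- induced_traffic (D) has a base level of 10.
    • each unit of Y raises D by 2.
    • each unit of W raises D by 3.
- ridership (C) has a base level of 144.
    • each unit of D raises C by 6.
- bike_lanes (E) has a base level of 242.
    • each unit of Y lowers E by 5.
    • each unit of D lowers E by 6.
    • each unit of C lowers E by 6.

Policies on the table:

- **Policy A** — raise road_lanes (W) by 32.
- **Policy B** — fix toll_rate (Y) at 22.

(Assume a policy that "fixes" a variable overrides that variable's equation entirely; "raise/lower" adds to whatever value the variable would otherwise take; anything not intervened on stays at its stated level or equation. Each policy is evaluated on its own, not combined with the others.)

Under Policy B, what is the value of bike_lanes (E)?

-16356

Policy B (Y := 22):
  Y = 22
  W = 106
  D = 10 + 2·22 + 3·106 = 372
  C = 144 + 6·372 = 2376
  E = 242 − 5·22 − 6·372 − 6·2376 = -16356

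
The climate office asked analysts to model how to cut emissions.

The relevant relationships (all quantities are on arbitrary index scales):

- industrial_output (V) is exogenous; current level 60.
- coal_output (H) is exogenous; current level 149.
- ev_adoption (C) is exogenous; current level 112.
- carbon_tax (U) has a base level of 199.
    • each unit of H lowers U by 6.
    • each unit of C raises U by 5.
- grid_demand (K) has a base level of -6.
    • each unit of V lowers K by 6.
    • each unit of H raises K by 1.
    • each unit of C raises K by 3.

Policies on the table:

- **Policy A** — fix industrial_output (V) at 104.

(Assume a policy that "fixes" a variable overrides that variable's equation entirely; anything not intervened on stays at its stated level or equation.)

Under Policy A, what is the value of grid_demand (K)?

-145

Policy A (V := 104):
  V = 104
  H = 149
  C = 112
  K = -6 − 6·104 + 149 + 3·112 = -145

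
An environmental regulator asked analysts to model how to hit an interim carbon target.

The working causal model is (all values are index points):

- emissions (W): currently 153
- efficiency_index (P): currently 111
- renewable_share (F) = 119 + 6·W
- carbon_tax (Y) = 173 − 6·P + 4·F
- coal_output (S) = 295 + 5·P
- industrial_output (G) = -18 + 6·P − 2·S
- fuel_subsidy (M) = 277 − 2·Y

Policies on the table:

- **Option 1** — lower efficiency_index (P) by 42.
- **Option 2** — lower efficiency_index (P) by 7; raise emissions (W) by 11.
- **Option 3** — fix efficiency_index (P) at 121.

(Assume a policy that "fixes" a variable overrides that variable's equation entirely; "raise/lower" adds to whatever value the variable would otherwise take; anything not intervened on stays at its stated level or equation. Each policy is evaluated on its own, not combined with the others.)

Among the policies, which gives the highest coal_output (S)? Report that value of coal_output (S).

Option 1 (P − 42):
  P = 111 − 42 = 69
  S = 295 + 5·69 = 640
Option 2 (P − 7, W + 11):
  P = 111 − 7 = 104
  S = 295 + 5·104 = 815
Option 3 (P := 121):
  P = 121
  S = 295 + 5·121 = 900
Comparing — Option 1: S=640, Option 2: S=815, Option 3: S=900. Highest is 900 (Option 3).

900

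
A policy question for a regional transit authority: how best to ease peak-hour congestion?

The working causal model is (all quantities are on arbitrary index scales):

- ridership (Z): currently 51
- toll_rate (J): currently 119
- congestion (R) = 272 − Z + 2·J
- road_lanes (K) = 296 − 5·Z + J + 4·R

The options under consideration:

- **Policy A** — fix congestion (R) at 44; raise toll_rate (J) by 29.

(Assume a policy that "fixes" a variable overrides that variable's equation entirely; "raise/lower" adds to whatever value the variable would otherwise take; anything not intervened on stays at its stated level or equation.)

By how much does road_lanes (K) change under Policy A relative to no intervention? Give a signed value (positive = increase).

-1631

Baseline:
  Z = 51
  J = 119
  R = 272 − 51 + 2·119 = 459
  K = 296 − 5·51 + 119 + 4·459 = 1996
Policy A (R := 44, J + 29):
  Z = 51
  J = 119 + 29 = 148
  R = 44
  K = 296 − 5·51 + 148 + 4·44 = 365
Change in K: 365 − 1996 = -1631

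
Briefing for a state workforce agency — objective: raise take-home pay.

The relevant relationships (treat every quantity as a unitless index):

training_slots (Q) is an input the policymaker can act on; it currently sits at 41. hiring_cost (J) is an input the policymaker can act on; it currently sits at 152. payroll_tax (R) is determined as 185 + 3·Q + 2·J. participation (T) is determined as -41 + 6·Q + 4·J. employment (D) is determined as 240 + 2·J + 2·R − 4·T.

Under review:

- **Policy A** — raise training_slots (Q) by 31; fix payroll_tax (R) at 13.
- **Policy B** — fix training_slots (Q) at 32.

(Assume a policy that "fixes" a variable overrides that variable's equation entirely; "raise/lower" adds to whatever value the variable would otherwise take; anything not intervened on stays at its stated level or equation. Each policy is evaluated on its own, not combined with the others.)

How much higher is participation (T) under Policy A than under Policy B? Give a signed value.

240

Policy A (Q + 31, R := 13):
  Q = 41 + 31 = 72
  J = 152
  T = -41 + 6·72 + 4·152 = 999
Policy B (Q := 32):
  Q = 32
  J = 152
  T = -41 + 6·32 + 4·152 = 759
T: 999 − 759 = 240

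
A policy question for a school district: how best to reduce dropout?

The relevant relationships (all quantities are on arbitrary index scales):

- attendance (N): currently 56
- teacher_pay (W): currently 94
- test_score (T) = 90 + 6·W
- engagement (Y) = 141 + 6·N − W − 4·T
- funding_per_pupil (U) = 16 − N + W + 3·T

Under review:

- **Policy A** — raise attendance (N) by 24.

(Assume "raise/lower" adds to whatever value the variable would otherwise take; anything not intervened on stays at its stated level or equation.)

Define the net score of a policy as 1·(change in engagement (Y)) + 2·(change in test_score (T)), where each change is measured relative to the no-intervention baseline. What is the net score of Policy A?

Baseline:
  N = 56
  W = 94
  T = 90 + 6·94 = 654
  Y = 141 + 6·56 − 94 − 4·654 = -2233
Policy A (N + 24):
  N = 56 + 24 = 80
  W = 94
  T = 90 + 6·94 = 654
  Y = 141 + 6·80 − 94 − 4·654 = -2089
ΔY = -2089 − (-2233) = 144; ΔT = 654 − 654 = 0
Score = 1·144 + 2·0 = 144

144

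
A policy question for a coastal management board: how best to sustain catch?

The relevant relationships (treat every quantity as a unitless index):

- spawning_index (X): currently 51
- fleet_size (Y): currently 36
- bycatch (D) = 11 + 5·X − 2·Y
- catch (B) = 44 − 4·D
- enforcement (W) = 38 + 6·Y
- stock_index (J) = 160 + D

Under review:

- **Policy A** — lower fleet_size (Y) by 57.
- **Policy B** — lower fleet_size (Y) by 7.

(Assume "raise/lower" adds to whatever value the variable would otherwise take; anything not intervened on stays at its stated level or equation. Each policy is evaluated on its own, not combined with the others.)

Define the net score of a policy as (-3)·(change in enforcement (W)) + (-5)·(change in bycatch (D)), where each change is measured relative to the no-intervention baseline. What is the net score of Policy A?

456

Baseline:
  X = 51
  Y = 36
  D = 11 + 5·51 − 2·36 = 194
  W = 38 + 6·36 = 254
Policy A (Y − 57):
  X = 51
  Y = 36 − 57 = -21
  D = 11 + 5·51 − 2·(-21) = 308
  W = 38 + 6·(-21) = -88
ΔW = -88 − 254 = -342; ΔD = 308 − 194 = 114
Score = (-3)·(-342) + (-5)·114 = 456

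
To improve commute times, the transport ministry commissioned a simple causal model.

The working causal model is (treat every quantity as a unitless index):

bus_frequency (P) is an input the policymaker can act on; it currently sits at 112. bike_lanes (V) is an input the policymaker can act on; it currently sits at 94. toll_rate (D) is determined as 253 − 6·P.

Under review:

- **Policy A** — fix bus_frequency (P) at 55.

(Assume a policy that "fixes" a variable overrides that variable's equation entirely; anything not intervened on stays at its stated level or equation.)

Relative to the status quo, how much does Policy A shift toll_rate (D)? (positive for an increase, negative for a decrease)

342

Baseline:
  P = 112
  D = 253 − 6·112 = -419
Policy A (P := 55):
  P = 55
  D = 253 − 6·55 = -77
Change in D: -77 − (-419) = 342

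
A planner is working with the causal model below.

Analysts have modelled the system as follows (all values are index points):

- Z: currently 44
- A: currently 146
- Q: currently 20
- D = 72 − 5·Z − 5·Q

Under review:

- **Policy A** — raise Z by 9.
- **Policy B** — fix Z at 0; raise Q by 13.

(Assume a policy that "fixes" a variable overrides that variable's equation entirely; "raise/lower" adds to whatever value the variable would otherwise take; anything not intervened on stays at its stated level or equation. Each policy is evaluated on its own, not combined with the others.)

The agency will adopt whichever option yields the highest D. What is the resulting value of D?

Policy A (Z + 9):
  Z = 44 + 9 = 53
  Q = 20
  D = 72 − 5·53 − 5·20 = -293
Policy B (Z := 0, Q + 13):
  Z = 0
  Q = 20 + 13 = 33
  D = 72 − 5·0 − 5·33 = -93
Comparing — Policy A: D=-293, Policy B: D=-93. Highest is -93 (Policy B).

-93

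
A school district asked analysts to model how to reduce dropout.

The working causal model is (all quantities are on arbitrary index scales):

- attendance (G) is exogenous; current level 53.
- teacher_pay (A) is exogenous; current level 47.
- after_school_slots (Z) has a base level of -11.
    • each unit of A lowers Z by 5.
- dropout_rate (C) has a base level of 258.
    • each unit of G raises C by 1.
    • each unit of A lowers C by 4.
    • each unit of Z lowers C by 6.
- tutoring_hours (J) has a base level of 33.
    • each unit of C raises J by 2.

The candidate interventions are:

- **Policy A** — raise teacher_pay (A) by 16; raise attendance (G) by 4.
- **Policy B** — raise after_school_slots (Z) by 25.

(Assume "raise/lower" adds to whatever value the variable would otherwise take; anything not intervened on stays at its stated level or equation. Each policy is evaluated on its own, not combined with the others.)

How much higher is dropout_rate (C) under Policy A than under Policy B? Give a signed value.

Policy A (A + 16, G + 4):
  G = 53 + 4 = 57
  A = 47 + 16 = 63
  Z = -11 − 5·63 = -326
  C = 258 + 57 − 4·63 − 6·(-326) = 2019
Policy B (Z + 25):
  G = 53
  A = 47
  Z = -11 − 5·47 (+25 from intervention) = -221
  C = 258 + 53 − 4·47 − 6·(-221) = 1449
C: 2019 − 1449 = 570

570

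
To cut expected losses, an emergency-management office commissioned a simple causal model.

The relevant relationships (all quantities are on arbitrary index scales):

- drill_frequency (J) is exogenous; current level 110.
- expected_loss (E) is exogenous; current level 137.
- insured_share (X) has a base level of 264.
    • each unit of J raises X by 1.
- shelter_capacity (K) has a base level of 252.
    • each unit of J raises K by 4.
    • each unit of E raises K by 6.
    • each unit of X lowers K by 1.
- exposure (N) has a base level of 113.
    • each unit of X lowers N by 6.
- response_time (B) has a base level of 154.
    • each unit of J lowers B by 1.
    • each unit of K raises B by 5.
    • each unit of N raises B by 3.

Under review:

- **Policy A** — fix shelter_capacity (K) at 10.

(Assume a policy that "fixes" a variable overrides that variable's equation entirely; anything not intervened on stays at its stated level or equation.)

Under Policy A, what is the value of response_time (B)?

-6299

Policy A (K := 10):
  J = 110
  E = 137
  X = 264 + 110 = 374
  K = 10
  N = 113 − 6·374 = -2131
  B = 154 − 110 + 5·10 + 3·(-2131) = -6299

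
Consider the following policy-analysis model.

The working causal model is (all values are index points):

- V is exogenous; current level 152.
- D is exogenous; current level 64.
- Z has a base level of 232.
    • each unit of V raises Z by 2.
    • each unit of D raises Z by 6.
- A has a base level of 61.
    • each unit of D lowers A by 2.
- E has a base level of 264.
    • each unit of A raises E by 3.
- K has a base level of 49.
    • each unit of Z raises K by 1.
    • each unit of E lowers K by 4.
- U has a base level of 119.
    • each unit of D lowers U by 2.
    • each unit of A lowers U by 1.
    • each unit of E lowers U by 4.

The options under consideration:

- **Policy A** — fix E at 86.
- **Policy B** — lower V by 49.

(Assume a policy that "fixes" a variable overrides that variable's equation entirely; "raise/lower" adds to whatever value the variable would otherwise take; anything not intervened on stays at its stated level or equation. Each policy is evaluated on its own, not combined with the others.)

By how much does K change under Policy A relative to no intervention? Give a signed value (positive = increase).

-92

Baseline:
  V = 152
  D = 64
  Z = 232 + 2·152 + 6·64 = 920
  A = 61 − 2·64 = -67
  E = 264 + 3·(-67) = 63
  K = 49 + 920 − 4·63 = 717
Policy A (E := 86):
  V = 152
  D = 64
  Z = 232 + 2·152 + 6·64 = 920
  A = 61 − 2·64 = -67
  E = 86
  K = 49 + 920 − 4·86 = 625
Change in K: 625 − 717 = -92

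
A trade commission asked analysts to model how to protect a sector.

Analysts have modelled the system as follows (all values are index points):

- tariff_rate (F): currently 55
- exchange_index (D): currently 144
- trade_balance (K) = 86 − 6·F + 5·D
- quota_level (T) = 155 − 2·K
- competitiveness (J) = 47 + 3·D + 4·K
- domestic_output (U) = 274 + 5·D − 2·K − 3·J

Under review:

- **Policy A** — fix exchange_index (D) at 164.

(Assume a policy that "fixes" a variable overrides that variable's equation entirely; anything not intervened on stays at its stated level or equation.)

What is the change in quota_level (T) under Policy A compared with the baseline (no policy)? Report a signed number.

Baseline:
  F = 55
  D = 144
  K = 86 − 6·55 + 5·144 = 476
  T = 155 − 2·476 = -797
Policy A (D := 164):
  F = 55
  D = 164
  K = 86 − 6·55 + 5·164 = 576
  T = 155 − 2·576 = -997
Change in T: -997 − (-797) = -200

-200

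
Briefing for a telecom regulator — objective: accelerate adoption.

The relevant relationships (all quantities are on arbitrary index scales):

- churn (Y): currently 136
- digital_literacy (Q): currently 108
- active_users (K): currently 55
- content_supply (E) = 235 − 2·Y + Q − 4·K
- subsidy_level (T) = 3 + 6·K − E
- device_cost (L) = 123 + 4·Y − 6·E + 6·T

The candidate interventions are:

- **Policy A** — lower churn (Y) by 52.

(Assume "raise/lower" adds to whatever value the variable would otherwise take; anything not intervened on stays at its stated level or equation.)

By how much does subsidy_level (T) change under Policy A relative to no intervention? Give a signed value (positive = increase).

-104

Baseline:
  Y = 136
  Q = 108
  K = 55
  E = 235 − 2·136 + 108 − 4·55 = -149
  T = 3 + 6·55 − (-149) = 482
Policy A (Y − 52):
  Y = 136 − 52 = 84
  Q = 108
  K = 55
  E = 235 − 2·84 + 108 − 4·55 = -45
  T = 3 + 6·55 − (-45) = 378
Change in T: 378 − 482 = -104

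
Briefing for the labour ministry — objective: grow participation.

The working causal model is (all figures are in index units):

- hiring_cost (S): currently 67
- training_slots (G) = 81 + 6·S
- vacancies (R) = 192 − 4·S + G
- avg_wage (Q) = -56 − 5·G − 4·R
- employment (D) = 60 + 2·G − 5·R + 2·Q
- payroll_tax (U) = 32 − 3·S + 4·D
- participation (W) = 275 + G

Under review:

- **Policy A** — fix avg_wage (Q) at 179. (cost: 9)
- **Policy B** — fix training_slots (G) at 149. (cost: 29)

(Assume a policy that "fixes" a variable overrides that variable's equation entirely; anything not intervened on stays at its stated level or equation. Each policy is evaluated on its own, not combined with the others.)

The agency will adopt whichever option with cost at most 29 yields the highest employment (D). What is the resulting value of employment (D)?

Policy A (Q := 179):
  S = 67
  G = 81 + 6·67 = 483
  R = 192 − 4·67 + 483 = 407
  Q = 179
  D = 60 + 2·483 − 5·407 + 2·179 = -651
Policy B (G := 149):
  S = 67
  G = 149
  R = 192 − 4·67 + 149 = 73
  Q = -56 − 5·149 − 4·73 = -1093
  D = 60 + 2·149 − 5·73 + 2·(-1093) = -2193
Comparing — Policy A: D=-651, Policy B: D=-2193. Highest is -651 (Policy A).

-651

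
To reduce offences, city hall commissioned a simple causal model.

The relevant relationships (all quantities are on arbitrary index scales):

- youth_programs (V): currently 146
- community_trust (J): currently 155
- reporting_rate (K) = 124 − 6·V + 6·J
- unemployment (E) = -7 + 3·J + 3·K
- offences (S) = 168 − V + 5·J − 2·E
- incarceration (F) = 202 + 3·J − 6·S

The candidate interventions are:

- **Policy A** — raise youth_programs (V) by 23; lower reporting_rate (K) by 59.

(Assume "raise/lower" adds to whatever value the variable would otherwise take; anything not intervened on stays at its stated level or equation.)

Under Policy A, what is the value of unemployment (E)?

401

Policy A (V + 23, K − 59):
  V = 146 + 23 = 169
  J = 155
  K = 124 − 6·169 + 6·155 (−59 from intervention) = -19
  E = -7 + 3·155 + 3·(-19) = 401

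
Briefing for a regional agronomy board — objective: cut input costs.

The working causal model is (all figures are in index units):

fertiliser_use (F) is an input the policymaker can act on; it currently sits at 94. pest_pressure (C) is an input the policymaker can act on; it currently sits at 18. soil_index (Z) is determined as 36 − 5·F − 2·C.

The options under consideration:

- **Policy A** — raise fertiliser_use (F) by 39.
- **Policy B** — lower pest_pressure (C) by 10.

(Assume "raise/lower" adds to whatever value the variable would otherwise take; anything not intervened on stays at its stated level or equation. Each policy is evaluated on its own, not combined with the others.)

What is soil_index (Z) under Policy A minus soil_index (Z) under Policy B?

-215

Policy A (F + 39):
  F = 94 + 39 = 133
  C = 18
  Z = 36 − 5·133 − 2·18 = -665
Policy B (C − 10):
  F = 94
  C = 18 − 10 = 8
  Z = 36 − 5·94 − 2·8 = -450
Z: -665 − (-450) = -215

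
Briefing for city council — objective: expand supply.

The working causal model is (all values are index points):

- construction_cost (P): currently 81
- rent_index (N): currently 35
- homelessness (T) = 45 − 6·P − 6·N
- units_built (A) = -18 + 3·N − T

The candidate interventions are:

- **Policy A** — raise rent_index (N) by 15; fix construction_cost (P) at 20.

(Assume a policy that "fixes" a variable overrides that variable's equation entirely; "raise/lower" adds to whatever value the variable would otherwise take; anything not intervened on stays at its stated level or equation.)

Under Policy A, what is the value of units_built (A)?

507

Policy A (N + 15, P := 20):
  P = 20
  N = 35 + 15 = 50
  T = 45 − 6·20 − 6·50 = -375
  A = -18 + 3·50 − (-375) = 507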